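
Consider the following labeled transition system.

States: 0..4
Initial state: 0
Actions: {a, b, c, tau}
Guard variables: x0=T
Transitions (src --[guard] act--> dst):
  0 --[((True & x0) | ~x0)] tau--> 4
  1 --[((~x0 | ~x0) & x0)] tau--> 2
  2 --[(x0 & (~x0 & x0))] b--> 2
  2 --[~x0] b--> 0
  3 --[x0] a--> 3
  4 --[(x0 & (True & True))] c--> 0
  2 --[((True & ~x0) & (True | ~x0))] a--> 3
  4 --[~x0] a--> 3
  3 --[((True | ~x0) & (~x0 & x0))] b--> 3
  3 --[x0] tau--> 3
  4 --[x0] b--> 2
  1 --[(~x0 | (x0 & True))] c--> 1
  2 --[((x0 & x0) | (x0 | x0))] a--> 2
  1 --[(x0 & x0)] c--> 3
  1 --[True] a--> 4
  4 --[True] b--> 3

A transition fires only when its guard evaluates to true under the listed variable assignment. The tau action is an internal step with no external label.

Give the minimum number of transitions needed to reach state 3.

Layered search for 3:
  Layer 0: {0}
  Layer 1: {4}
  Layer 2: {2,3}
3 enters at depth 2; path tau·b

Answer: 2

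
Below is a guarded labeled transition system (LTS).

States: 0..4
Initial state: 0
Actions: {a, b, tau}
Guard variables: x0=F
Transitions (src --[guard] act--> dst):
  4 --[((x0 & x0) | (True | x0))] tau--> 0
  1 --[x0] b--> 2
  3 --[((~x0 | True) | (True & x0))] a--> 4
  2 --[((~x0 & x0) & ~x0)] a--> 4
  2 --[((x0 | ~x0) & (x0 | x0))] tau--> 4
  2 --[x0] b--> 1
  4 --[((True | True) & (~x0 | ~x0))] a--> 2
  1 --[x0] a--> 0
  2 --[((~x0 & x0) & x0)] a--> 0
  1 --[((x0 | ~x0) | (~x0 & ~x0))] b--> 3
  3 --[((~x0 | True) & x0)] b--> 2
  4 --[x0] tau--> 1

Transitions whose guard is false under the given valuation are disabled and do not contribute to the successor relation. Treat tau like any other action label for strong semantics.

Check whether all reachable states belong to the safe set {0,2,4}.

Answer: INVARIANT HOLDS

Working:
Safe = {0,2,4}
Reach set: {0}
  0: ✓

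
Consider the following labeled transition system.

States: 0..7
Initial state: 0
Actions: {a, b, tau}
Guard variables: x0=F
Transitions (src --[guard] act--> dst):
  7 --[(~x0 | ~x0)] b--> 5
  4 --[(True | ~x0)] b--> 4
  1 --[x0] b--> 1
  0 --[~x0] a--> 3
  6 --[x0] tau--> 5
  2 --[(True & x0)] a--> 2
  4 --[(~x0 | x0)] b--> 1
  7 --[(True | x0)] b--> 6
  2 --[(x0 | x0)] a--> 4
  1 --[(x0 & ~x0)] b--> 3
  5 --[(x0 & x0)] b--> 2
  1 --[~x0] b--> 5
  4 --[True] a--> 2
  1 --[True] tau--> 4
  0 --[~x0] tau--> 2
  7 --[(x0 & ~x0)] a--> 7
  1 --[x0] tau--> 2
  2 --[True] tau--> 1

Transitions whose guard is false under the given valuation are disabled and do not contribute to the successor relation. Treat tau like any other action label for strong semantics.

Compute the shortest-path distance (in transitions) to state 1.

Answer: 2

Analysis:
Breadth-first toward 1:
  Layer 0: {0}
  Layer 1: {2,3}
  Layer 2: {1}
first hit 1 at d=2 via tau·tau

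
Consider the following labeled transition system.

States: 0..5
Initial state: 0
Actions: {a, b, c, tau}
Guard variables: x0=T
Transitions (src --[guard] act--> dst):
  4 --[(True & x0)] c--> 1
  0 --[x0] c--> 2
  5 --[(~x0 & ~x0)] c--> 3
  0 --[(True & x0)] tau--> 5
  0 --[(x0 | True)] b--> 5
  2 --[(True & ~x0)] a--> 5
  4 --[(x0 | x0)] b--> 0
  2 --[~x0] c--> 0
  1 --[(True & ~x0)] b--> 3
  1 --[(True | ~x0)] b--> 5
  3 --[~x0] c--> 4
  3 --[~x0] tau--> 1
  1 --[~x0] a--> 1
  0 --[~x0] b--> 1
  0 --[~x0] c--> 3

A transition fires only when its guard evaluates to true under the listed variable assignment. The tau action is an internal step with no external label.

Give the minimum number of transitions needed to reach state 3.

Breadth-first toward 3:
  L0 = {0}
  L1 = {2,5}
3 never appears.

Answer: UNREACHABLE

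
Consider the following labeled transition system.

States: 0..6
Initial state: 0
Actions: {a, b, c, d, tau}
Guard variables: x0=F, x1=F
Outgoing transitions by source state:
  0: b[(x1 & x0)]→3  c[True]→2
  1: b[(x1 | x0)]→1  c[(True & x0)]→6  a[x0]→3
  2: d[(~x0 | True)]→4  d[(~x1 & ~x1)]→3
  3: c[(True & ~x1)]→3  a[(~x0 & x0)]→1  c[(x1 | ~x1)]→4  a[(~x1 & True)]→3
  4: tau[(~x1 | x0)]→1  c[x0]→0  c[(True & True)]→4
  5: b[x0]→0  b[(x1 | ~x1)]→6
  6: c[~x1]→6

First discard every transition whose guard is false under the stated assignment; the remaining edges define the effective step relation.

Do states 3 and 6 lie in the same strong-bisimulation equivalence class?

Bisimulation quotient by refinement:
  round 0: {{0,1,2,3,4,5,6}}
  round 1: {{0,6},{1},{2},{3},{4},{5}}
  round 2: {{0},{1},{2},{3},{4},{5},{6}}
stable after 3 split(s): 7 block(s)
[3]={3}  [6]={6}

Answer: NOT BISIMILAR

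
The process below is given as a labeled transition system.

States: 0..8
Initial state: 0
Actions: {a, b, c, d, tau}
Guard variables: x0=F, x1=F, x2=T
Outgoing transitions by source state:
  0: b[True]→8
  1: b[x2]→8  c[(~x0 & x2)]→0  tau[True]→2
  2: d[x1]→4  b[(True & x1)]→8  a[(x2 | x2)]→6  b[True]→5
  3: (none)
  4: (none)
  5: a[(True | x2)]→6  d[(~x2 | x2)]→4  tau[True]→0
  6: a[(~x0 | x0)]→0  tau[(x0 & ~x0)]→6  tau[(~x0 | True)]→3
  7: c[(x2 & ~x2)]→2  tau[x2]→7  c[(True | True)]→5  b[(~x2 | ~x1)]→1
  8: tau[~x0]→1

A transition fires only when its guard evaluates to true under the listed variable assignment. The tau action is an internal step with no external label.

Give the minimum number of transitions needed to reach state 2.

Layered search for 2:
  depth 0: {0}
  depth 1: {8}
  depth 2: {1}
  depth 3: {2}
depth(2)=3, e.g. b·tau·tau

Answer: 3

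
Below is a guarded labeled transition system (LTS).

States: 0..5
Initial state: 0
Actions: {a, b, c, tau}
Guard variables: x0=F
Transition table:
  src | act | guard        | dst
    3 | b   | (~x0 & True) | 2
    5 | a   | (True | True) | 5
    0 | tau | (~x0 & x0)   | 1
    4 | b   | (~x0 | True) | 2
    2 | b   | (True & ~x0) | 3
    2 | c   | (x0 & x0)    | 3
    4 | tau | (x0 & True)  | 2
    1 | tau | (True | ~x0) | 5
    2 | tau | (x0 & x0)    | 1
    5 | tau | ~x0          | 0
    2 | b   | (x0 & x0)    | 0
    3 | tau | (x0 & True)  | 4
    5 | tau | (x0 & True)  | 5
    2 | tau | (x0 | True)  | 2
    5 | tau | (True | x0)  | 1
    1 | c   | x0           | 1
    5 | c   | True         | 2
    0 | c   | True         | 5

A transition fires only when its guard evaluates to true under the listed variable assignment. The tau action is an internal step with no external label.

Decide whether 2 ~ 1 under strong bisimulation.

Bisimulation quotient by refinement:
  round 0: {{0,1,2,3,4,5}}
  round 1: {{0},{1},{2},{3,4},{5}}
stable after 2 split(s): 5 block(s)
2∈{2}, 1∈{1}

Answer: NOT BISIMILAR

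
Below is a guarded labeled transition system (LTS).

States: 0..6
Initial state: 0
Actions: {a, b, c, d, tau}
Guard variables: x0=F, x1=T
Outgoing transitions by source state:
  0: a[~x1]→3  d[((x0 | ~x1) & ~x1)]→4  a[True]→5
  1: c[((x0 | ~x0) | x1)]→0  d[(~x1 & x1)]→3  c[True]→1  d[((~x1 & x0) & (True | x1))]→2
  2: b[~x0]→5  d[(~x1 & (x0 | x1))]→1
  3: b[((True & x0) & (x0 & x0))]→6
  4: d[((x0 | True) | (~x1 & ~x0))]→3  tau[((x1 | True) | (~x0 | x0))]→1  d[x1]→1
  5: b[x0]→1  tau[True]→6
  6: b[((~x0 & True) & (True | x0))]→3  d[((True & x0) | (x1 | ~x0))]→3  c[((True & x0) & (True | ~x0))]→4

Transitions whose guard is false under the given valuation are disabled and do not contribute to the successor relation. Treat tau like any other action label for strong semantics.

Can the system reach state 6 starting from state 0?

Answer: REACHABLE

Trace:
10 transition(s) survive guard evaluation.
depth 0: {0}
depth 1: {5}  cumulative {0,5}
depth 2: {6}  cumulative {0,5,6}
depth 3: {3}  cumulative {0,3,5,6}
Reach set: {0,3,5,6}
witness 6: a·tau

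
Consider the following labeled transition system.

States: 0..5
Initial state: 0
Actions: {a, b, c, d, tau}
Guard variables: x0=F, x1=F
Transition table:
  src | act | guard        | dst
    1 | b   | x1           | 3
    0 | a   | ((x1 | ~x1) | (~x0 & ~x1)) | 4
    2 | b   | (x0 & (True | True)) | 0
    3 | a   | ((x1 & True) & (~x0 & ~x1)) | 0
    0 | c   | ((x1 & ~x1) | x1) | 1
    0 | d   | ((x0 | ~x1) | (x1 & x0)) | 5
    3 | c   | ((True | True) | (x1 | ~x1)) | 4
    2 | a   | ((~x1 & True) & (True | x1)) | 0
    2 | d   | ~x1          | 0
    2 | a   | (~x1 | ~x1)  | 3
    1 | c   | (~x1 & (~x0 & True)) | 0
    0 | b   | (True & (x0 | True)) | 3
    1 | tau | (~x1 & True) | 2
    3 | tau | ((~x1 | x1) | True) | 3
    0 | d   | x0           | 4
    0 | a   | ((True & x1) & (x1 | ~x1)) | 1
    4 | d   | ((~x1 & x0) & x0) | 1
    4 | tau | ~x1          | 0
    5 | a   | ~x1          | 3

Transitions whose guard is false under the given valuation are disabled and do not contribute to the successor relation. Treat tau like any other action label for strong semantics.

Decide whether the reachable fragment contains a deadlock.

Reachable = {0,3,4,5}
  0: a→4  b→3  d→5  [deg 3]
  3: c→4  tau→3  [deg 2]
  4: tau→0  [deg 1]
  5: a→3  [deg 1]

Answer: DEADLOCK-FREE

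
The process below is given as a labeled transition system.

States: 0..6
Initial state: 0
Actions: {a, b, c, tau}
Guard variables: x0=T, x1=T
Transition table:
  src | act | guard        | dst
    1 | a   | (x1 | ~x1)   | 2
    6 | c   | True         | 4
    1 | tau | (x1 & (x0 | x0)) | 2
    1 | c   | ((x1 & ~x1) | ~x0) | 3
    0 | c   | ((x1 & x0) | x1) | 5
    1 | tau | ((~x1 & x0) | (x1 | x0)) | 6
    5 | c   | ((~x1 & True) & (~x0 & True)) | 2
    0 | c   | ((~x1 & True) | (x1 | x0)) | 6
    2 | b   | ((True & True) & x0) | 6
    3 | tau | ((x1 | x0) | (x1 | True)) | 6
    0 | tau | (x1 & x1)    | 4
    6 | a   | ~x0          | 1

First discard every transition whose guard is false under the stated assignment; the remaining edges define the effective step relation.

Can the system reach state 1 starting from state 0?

Guard filter leaves 9 enabled edge(s).
Layer 0: {0}
Layer 1: {4,5,6}  now seen {0,4,5,6}
Reachable = {0,4,5,6}

Answer: UNREACHABLE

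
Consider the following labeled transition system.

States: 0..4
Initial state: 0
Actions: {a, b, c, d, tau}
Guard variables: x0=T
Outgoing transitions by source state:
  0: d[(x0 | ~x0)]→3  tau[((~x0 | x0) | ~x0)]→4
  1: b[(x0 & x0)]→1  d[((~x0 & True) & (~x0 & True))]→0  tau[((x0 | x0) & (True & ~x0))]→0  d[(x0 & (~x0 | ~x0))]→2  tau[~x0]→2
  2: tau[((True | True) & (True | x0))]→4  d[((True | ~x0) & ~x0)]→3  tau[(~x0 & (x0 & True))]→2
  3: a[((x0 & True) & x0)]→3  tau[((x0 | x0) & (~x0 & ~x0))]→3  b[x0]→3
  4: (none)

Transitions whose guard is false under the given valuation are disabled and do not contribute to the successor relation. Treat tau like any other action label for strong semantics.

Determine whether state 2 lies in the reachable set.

Answer: UNREACHABLE

Working:
6 transition(s) survive guard evaluation.
Layer 0: {0}
Layer 1: {3,4}  cumulative {0,3,4}
Reach set: {0,3,4}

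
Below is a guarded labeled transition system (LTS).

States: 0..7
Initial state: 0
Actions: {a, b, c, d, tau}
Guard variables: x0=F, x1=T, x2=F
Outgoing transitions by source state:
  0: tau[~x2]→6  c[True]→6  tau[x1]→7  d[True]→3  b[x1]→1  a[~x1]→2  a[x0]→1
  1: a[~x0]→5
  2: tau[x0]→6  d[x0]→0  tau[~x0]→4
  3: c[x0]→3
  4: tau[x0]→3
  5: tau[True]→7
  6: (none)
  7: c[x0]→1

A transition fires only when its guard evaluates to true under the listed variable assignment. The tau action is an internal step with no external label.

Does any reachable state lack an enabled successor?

Reachable = {0,1,3,5,6,7}
  0: b→1  c→6  d→3  tau→6  tau→7  [5 out]
  1: a→5  [1 out]
  3: ∅  [deadlock]
  5: tau→7  [1 out]
  6: ∅  [deadlock]
  7: ∅  [deadlock]
trace reaching 3: d

Answer: DEADLOCK at state 3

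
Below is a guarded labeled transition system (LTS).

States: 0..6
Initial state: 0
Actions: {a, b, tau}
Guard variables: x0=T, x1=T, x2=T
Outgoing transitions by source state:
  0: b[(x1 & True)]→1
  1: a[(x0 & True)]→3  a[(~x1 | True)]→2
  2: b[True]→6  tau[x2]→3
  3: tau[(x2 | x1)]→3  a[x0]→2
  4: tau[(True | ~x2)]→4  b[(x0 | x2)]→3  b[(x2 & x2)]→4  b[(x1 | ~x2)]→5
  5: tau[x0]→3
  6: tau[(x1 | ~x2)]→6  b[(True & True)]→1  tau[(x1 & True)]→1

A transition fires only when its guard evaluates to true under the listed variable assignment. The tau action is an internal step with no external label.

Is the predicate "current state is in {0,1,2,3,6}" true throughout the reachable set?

Answer: INVARIANT HOLDS

Working:
Safe = {0,1,2,3,6}
Reach set: {0,1,2,3,6}
  0: ok
  1: ok
  2: ok
  3: ok
  6: ok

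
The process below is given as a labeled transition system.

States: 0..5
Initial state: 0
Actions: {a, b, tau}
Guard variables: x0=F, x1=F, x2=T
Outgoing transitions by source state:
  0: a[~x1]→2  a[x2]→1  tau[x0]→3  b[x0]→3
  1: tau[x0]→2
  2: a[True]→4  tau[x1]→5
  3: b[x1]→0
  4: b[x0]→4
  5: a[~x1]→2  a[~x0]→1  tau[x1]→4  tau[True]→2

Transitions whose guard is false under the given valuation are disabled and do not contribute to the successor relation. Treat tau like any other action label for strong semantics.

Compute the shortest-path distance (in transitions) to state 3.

BFS to 3:
  L0 = {0}
  L1 = {1,2}
  L2 = {4}
3 never appears.

Answer: UNREACHABLE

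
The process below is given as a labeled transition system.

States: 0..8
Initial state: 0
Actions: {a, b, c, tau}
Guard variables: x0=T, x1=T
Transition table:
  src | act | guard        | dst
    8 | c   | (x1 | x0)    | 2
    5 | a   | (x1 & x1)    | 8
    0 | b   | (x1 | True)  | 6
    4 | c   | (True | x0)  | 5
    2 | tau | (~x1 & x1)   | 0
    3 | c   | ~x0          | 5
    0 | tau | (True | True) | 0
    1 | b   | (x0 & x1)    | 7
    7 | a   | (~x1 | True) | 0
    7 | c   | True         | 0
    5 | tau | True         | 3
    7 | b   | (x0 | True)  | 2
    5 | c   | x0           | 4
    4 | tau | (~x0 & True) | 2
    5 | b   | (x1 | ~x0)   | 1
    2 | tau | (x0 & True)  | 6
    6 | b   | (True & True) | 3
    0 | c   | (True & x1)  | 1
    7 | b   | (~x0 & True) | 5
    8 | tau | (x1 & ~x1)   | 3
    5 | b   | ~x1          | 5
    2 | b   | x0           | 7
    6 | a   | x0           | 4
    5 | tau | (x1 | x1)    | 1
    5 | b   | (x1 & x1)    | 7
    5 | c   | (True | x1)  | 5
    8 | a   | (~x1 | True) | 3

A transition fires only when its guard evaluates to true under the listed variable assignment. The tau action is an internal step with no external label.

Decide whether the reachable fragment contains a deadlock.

Reach set: {0,1,2,3,4,5,6,7,8}
  0: b→6  c→1  tau→0  [3 exit(s)]
  1: b→7  [1 exit(s)]
  2: b→7  tau→6  [2 exit(s)]
  3: ∅  [deadlock]
  4: c→5  [1 exit(s)]
  5: a→8  b→1  b→7  c→4  c→5  tau→1  tau→3  [7 exit(s)]
  6: a→4  b→3  [2 exit(s)]
  7: a→0  b→2  c→0  [3 exit(s)]
  8: a→3  c→2  [2 exit(s)]
Path to 3: b·b

Answer: DEADLOCK at state 3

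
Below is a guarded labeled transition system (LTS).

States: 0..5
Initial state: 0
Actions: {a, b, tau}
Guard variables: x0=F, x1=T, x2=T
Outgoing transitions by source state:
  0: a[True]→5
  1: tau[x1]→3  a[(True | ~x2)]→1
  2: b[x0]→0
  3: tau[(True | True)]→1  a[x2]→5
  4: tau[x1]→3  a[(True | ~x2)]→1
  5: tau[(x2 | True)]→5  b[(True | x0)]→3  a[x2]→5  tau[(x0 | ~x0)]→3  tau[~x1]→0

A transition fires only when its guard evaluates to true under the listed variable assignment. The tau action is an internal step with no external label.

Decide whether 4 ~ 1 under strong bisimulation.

Compute ~ classes (split until stable):
  π0 = {{0,1,2,3,4,5}}
  π1 = {{0},{1,3,4},{2},{5}}
  π2 = {{0},{1,4},{2},{3},{5}}
Fixed point at round 3; 5 class(es).
class of 4: {1,4}; class of 1: {1,4}

Answer: BISIMILAR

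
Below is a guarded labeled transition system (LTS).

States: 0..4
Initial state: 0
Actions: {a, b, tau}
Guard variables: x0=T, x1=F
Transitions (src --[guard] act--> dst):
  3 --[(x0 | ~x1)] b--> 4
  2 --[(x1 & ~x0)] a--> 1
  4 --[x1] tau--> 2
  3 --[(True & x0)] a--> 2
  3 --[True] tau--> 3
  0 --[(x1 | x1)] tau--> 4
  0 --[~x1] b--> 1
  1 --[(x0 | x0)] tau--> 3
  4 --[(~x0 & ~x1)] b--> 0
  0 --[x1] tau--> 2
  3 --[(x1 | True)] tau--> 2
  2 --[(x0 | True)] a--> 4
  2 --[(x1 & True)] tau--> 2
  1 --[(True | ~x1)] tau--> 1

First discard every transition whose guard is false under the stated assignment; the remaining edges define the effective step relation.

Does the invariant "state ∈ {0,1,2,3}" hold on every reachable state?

Answer: INVARIANT VIOLATED at state 4

Analysis:
Allowed set {0,1,2,3}
Reach set: {0,1,2,3,4}
  0: ok
  1: ok
  2: ok
  3: ok
  4: VIOLATES
witness against invariant: b·tau·b → 4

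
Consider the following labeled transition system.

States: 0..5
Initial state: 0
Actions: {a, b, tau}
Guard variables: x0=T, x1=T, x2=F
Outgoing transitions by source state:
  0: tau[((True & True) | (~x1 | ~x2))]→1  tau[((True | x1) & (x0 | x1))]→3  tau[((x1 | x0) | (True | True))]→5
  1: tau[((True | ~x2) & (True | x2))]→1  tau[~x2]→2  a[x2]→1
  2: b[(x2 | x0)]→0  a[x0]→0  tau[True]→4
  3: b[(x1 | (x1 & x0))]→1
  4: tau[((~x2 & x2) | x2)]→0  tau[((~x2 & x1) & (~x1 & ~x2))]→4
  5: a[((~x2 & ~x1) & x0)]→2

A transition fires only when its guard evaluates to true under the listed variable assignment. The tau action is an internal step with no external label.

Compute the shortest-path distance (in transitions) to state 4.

Layered search for 4:
  L0 = {0}
  L1 = {1,3,5}
  L2 = {2}
  L3 = {4}
4 enters at depth 3; path tau·tau·tau

Answer: 3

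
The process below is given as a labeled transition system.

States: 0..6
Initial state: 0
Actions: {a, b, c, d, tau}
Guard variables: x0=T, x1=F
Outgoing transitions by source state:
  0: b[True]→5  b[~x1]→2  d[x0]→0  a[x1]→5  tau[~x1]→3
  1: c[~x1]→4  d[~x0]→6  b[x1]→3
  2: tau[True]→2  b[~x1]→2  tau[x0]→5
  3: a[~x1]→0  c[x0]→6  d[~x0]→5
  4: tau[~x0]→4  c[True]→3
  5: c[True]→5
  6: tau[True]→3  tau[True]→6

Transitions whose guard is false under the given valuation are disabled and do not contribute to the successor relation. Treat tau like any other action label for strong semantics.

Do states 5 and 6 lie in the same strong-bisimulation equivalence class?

Answer: NOT BISIMILAR

Trace:
Compute ~ classes (split until stable):
  P[0] = {{0,1,2,3,4,5,6}}
  P[1] = {{0},{1,4,5},{2},{3},{6}}
  P[2] = {{0},{1,5},{2},{3},{4},{6}}
  P[3] = {{0},{1},{2},{3},{4},{5},{6}}
Fixed point at round 4; 7 class(es).
[5]={5}  [6]={6}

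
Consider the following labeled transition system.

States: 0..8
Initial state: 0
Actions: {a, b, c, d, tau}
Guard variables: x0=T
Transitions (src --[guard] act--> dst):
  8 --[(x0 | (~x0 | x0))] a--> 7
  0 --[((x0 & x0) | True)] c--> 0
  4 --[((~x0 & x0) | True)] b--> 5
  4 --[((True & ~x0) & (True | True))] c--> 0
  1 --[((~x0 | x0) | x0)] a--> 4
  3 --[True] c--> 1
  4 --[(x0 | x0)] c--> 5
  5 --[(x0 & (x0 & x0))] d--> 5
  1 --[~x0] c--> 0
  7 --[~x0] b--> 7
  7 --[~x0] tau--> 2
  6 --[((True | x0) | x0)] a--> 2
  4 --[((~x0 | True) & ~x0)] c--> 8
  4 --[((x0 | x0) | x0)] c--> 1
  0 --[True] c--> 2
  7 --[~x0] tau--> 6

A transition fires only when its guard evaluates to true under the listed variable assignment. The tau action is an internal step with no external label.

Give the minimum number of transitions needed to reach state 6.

Answer: UNREACHABLE

Trace:
Breadth-first toward 6:
  Layer 0: {0}
  Layer 1: {2}
6 never appears.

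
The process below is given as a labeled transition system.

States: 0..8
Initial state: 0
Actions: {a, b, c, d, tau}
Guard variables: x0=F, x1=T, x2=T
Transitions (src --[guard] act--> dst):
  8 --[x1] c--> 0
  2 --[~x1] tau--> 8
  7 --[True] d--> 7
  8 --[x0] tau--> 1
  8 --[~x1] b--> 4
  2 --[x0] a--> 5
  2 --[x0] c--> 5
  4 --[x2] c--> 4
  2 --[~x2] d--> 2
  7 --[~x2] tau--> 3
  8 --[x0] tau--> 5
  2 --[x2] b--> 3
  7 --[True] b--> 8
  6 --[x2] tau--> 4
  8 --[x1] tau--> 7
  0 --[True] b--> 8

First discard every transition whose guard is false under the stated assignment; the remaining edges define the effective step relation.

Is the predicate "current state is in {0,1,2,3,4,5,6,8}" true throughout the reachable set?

Safe = {0,1,2,3,4,5,6,8}
Reach set: {0,7,8}
  0: safe
  7: outside
  8: safe
reach 7 via b·tau — violates

Answer: INVARIANT VIOLATED at state 7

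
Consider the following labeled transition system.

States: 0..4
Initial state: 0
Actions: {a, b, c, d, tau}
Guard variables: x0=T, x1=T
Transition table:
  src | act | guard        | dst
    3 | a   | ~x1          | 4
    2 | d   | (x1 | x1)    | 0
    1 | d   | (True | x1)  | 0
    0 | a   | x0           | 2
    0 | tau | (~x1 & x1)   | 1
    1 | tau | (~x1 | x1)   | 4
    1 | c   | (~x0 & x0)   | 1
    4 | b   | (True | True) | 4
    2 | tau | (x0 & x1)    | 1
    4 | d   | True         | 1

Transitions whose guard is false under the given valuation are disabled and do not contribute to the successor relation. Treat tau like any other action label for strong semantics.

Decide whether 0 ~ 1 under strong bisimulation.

Compute ~ classes (split until stable):
  π0 = {{0,1,2,3,4}}
  π1 = {{0},{1,2},{3},{4}}
  π2 = {{0},{1},{2},{3},{4}}
5 equivalence class(es) (converged in 3)
class of 0: {0}; class of 1: {1}

Answer: NOT BISIMILAR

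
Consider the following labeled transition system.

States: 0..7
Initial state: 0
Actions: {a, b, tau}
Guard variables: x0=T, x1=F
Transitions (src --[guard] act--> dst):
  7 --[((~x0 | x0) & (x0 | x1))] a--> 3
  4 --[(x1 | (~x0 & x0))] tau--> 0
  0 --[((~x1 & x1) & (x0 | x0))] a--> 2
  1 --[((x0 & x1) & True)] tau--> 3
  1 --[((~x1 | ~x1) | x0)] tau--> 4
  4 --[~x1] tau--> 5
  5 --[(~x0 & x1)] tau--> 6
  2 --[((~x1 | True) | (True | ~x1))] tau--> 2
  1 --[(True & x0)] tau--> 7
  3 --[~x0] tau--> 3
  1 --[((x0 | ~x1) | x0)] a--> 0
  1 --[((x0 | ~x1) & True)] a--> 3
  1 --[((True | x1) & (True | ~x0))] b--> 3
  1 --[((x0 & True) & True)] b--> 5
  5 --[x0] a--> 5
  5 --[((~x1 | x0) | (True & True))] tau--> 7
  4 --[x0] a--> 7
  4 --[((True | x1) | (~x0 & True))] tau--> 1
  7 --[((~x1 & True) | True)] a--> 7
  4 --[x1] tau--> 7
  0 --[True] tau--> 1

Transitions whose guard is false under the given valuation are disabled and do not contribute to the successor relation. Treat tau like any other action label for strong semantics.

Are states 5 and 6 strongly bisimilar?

Answer: NOT BISIMILAR

Working:
Refine partition for ~:
  π0 = {{0,1,2,3,4,5,6,7}}
  π1 = {{0,2},{1},{3,6},{4,5},{7}}
  π2 = {{0},{1},{2},{3,6},{4},{5},{7}}
stable after 3 split(s): 7 block(s)
class of 5: {5}; class of 6: {3,6}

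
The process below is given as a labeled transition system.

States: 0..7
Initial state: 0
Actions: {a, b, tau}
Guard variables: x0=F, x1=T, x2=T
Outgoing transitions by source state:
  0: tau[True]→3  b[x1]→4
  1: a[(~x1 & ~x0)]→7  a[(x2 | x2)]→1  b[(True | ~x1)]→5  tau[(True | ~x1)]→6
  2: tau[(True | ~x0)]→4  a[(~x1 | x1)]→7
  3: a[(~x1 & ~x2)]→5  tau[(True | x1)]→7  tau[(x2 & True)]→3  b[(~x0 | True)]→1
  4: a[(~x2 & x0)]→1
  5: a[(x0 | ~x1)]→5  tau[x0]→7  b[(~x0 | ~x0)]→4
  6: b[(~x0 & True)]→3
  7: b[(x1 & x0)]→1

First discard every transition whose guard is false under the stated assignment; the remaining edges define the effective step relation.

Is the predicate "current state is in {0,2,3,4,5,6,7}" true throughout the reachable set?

Answer: INVARIANT VIOLATED at state 1

Trace:
Allowed set {0,2,3,4,5,6,7}
R = {0,1,3,4,5,6,7}
  0: safe
  1: ✗ unsafe
  3: safe
  4: safe
  5: safe
  6: safe
  7: safe
witness against invariant: tau·b → 1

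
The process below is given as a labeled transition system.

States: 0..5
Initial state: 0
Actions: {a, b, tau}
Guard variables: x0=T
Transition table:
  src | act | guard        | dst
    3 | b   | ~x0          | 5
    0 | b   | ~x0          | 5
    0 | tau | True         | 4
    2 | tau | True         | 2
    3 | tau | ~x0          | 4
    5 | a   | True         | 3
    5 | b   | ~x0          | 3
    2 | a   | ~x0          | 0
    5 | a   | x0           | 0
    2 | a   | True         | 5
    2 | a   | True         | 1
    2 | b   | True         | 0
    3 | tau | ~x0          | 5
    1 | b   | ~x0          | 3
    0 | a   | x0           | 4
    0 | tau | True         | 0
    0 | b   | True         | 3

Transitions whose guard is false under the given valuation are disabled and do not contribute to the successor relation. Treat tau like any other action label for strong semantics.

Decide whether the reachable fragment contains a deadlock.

Answer: DEADLOCK at state 3

Working:
R = {0,3,4}
  0: a→4  b→3  tau→0  tau→4  [4 exit(s)]
  3: ∅  [STUCK]
  4: ∅  [STUCK]
Path to 3: b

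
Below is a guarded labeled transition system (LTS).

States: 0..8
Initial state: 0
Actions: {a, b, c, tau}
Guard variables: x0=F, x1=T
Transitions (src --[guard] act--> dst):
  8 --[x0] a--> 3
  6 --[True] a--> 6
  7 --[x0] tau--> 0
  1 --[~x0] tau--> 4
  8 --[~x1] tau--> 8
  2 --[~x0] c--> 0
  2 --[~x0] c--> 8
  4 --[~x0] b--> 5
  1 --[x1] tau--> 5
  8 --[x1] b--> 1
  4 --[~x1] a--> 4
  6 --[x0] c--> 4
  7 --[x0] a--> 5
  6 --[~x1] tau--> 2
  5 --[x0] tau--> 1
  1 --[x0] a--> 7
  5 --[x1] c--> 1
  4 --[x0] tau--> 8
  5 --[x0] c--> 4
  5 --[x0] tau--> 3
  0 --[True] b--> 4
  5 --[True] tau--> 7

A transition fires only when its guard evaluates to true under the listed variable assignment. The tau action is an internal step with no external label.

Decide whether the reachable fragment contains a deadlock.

R = {0,1,4,5,7}
  0: b→4  [1 out]
  1: tau→4  tau→5  [2 out]
  4: b→5  [1 out]
  5: c→1  tau→7  [2 out]
  7: ∅  [STUCK]
Path to 7: b·b·tau

Answer: DEADLOCK at state 7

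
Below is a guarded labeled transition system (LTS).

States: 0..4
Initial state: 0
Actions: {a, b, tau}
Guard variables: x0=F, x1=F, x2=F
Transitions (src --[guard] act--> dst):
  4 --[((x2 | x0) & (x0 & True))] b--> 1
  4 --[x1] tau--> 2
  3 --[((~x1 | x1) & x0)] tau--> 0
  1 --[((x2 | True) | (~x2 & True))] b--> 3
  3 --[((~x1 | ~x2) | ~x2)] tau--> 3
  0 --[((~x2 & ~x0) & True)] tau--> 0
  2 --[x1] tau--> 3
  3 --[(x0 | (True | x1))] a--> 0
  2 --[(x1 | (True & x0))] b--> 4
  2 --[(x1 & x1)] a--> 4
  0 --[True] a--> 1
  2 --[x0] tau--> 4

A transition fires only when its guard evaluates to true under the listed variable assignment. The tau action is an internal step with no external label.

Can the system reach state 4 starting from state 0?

Answer: UNREACHABLE

Trace:
5 transition(s) survive guard evaluation.
Layer 0: {0}
Layer 1: {1}  now seen {0,1}
Layer 2: {3}  now seen {0,1,3}
Reachable = {0,1,3}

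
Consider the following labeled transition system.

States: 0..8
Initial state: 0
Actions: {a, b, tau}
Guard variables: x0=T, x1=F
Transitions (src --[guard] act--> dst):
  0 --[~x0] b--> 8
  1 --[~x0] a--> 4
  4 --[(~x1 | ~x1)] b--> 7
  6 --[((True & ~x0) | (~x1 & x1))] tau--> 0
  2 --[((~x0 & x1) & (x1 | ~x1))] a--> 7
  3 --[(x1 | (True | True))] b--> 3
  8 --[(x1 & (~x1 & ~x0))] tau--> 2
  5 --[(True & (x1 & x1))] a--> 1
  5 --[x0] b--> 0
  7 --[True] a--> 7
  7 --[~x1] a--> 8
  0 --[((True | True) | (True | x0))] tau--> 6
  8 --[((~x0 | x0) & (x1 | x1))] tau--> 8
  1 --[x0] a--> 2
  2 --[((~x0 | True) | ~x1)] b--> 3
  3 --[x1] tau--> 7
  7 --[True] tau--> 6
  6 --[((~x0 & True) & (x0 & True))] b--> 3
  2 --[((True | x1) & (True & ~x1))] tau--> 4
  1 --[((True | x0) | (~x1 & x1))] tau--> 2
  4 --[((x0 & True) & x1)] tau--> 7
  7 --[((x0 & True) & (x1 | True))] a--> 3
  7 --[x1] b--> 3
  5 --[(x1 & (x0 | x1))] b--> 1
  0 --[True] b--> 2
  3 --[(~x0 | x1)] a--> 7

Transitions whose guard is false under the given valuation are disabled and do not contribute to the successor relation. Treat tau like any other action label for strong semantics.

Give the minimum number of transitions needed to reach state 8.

Answer: 4

Analysis:
Layered search for 8:
  depth 0: {0}
  depth 1: {2,6}
  depth 2: {3,4}
  depth 3: {7}
  depth 4: {8}
depth(8)=4, e.g. b·tau·b·a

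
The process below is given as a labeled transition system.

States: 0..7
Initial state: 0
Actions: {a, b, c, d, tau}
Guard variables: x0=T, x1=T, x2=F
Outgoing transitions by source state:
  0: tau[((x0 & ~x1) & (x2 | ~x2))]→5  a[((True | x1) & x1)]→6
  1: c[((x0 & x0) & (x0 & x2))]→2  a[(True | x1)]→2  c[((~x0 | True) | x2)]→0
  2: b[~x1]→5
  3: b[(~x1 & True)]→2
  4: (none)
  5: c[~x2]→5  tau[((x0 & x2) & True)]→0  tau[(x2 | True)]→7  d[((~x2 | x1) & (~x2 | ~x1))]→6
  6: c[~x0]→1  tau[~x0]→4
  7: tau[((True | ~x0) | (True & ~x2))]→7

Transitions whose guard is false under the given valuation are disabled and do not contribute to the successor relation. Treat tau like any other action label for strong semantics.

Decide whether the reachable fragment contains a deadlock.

Answer: DEADLOCK at state 6

Working:
Reach set: {0,6}
  0: a→6  [1 out]
  6: ∅  [STUCK]
witness 6: a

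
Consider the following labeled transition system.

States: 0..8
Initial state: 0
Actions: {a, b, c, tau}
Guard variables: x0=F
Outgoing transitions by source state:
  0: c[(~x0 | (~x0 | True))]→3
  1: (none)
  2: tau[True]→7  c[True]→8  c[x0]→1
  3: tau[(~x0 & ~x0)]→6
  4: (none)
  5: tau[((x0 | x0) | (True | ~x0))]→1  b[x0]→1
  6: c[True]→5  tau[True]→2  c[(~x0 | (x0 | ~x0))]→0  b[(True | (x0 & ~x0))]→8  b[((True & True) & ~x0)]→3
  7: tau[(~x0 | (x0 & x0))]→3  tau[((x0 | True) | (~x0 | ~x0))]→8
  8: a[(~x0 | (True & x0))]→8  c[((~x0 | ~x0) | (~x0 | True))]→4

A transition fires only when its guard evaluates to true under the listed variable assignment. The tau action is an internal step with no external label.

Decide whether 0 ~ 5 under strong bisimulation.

Answer: NOT BISIMILAR

Analysis:
Refine partition for ~:
  P[0] = {{0,1,2,3,4,5,6,7,8}}
  P[1] = {{0},{1,4},{2},{3,5,7},{6},{8}}
  P[2] = {{0},{1,4},{2},{3},{5},{6},{7},{8}}
8 equivalence class(es) (converged in 3)
class of 0: {0}; class of 5: {5}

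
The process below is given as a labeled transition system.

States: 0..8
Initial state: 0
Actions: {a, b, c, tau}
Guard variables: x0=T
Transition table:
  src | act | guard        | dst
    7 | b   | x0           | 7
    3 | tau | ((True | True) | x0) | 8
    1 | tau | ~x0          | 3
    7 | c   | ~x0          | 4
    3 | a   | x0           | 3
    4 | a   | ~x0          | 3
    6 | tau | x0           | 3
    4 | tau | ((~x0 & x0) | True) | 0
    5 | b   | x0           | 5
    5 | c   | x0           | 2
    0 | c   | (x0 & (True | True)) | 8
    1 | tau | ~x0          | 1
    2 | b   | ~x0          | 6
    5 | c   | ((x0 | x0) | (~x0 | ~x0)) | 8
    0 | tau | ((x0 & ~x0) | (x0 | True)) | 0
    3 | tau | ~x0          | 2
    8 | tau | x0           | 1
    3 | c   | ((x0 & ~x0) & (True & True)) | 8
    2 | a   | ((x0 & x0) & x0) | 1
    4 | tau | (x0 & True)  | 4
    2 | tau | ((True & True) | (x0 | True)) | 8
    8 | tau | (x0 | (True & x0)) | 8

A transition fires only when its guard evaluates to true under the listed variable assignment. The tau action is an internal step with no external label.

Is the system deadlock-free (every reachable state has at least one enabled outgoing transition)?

Reach set: {0,1,8}
  0: c→8  tau→0  [2 exit(s)]
  1: ∅  [deadlock]
  8: tau→1  tau→8  [2 exit(s)]
Path to 1: c·tau

Answer: DEADLOCK at state 1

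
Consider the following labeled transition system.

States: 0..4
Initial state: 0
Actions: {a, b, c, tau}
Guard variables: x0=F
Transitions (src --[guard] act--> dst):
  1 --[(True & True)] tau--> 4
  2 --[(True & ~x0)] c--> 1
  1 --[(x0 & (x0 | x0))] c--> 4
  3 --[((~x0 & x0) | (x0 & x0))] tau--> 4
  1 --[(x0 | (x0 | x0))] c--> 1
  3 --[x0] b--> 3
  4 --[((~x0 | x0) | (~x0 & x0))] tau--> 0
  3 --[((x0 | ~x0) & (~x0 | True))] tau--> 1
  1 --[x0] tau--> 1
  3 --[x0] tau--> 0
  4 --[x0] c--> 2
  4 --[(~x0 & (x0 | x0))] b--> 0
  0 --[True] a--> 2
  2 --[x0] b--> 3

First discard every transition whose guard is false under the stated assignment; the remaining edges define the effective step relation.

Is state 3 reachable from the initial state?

Guard filter leaves 5 enabled edge(s).
depth 0: {0}
depth 1: {2}  total {0,2}
depth 2: {1}  total {0,1,2}
depth 3: {4}  total {0,1,2,4}
R = {0,1,2,4}

Answer: UNREACHABLE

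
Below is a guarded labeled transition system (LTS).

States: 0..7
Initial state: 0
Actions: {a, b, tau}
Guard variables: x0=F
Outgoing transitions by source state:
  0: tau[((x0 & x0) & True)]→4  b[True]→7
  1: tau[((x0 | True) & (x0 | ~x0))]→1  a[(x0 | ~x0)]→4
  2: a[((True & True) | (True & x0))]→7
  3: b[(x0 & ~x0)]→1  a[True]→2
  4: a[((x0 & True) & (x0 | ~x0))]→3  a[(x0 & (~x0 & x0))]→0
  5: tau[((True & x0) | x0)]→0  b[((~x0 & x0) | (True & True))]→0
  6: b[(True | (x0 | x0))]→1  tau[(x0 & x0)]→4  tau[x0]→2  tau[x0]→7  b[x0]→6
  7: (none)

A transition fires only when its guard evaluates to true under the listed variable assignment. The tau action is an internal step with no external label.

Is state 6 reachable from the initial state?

After dropping false guards: 7 live edges.
Layer 0: {0}
Layer 1: {7}  now seen {0,7}
Reachable = {0,7}

Answer: UNREACHABLE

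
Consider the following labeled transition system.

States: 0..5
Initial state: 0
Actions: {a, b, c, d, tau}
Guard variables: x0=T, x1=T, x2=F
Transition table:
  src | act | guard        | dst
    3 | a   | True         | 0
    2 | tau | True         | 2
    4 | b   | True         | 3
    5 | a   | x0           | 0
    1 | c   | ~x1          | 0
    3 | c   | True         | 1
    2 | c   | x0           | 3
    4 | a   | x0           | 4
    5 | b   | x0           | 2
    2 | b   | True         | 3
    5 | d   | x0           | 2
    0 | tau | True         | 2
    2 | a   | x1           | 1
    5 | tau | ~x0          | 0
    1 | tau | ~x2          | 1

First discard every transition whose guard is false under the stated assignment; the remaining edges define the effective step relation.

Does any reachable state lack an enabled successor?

Answer: DEADLOCK-FREE

Working:
Reach set: {0,1,2,3}
  0: tau→2  [deg 1]
  1: tau→1  [deg 1]
  2: a→1  b→3  c→3  tau→2  [deg 4]
  3: a→0  c→1  [deg 2]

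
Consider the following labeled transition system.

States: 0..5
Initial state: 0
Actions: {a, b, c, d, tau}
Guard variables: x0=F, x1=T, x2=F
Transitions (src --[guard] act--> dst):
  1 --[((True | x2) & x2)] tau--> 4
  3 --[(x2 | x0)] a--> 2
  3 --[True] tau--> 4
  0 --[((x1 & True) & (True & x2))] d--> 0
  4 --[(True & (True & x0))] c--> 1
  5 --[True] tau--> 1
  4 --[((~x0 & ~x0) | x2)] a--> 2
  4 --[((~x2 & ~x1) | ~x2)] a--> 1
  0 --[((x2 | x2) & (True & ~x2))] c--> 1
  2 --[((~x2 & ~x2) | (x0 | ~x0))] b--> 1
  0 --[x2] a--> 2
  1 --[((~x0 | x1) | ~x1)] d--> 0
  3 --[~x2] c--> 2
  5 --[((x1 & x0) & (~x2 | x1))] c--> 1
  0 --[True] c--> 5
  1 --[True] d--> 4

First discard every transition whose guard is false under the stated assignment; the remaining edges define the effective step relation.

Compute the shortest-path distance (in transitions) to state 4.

Breadth-first toward 4:
  depth 0: {0}
  depth 1: {5}
  depth 2: {1}
  depth 3: {4}
first hit 4 at d=3 via c·tau·d

Answer: 3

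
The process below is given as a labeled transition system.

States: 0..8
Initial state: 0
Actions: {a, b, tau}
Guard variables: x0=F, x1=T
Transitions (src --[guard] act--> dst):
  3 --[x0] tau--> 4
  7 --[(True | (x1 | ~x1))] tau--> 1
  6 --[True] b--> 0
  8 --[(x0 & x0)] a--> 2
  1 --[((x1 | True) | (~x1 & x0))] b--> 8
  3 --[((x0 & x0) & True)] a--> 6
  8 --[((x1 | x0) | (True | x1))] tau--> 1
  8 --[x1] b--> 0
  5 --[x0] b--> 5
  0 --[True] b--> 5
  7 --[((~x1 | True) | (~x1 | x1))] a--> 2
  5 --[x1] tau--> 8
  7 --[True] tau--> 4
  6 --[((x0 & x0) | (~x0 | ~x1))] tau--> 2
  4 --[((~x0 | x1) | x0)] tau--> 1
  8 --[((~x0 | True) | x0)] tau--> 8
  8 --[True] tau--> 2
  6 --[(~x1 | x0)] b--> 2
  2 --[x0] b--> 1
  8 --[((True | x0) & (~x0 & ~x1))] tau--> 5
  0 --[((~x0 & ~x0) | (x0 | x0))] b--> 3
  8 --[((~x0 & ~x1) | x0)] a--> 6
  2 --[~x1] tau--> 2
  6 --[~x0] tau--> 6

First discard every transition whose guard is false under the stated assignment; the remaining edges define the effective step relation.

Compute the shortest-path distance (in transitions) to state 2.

Answer: 3

Analysis:
Breadth-first toward 2:
  depth 0: {0}
  depth 1: {3,5}
  depth 2: {8}
  depth 3: {1,2}
2 enters at depth 3; path b·tau·tau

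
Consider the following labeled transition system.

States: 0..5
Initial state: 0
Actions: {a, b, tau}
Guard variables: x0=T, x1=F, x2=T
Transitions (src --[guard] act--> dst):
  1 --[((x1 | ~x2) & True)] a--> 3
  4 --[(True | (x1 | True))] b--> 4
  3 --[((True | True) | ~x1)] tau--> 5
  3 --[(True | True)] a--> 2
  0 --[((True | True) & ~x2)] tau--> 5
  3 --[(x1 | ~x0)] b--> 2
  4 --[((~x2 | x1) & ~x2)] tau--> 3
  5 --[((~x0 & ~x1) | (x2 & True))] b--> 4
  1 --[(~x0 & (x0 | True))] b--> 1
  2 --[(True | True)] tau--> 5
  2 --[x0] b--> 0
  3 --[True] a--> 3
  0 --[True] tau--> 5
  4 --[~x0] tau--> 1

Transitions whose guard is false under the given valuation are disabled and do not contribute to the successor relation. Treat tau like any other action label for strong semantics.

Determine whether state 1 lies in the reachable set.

Answer: UNREACHABLE

Working:
After dropping false guards: 8 live edges.
L0 = {0}
L1 = {5}  total {0,5}
L2 = {4}  total {0,4,5}
Reach set: {0,4,5}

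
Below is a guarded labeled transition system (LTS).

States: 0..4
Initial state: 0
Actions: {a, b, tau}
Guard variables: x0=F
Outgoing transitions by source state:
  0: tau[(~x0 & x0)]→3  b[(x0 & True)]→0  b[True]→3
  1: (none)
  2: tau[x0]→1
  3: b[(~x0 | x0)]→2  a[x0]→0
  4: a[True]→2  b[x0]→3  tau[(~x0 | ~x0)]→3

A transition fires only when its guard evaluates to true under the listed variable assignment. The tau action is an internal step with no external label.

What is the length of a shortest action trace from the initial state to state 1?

Answer: UNREACHABLE

Working:
BFS to 1:
  Layer 0: {0}
  Layer 1: {3}
  Layer 2: {2}
1 never appears.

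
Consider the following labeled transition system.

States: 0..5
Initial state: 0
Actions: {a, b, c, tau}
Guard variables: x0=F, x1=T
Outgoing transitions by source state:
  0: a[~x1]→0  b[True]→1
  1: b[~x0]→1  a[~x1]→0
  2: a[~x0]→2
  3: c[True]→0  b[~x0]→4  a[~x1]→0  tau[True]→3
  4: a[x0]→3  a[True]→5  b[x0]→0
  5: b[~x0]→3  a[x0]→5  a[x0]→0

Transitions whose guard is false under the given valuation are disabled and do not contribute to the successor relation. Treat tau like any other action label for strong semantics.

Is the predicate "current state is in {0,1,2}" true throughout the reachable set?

Safe = {0,1,2}
Reachable = {0,1}
  0: ✓
  1: ✓

Answer: INVARIANT HOLDS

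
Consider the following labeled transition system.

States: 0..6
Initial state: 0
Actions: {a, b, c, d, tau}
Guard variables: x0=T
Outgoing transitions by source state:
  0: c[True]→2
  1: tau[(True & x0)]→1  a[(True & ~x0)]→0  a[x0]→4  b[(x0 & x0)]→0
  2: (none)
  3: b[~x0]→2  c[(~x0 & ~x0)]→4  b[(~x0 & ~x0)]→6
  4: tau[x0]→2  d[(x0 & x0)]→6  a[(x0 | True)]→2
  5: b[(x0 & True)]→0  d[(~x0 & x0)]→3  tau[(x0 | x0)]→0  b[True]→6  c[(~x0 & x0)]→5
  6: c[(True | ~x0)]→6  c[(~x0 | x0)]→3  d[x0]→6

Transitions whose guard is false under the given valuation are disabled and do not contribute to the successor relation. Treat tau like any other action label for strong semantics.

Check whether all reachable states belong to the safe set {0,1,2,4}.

Safe = {0,1,2,4}
Reach set: {0,2}
  0: ✓
  2: ✓

Answer: INVARIANT HOLDS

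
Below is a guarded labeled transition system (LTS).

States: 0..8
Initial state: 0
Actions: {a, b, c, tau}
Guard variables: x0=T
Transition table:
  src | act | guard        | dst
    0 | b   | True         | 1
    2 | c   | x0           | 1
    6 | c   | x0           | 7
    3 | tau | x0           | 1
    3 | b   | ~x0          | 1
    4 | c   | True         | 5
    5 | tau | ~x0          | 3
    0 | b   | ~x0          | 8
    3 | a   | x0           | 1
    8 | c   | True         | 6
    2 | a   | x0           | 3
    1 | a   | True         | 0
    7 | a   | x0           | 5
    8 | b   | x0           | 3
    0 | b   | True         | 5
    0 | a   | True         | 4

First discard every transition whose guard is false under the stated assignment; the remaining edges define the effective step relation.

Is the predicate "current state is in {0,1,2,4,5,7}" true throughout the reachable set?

Inv-set: {0,1,2,4,5,7}
Reachable = {0,1,4,5}
  0: ✓
  1: ✓
  4: ✓
  5: ✓

Answer: INVARIANT HOLDS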